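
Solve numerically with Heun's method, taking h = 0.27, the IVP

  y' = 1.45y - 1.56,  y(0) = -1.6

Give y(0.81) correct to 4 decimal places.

-7.3918

Heun: k1 = f(x_n, y_n); k2 = f(x_n + h, y_n + h·k1); y_{n+1} = y_n + (h/2)·(k1 + k2).
x=0.000000, y=-1.600000:
  k1 = f(0.000000, -1.600000) = -3.880000
  k2 = f(0.270000, -2.647600) = -5.399020
  y ← -1.600000 + (0.27/2)·(-3.880000 + (-5.399020)) = -2.852668
x=0.270000, y=-2.852668:
  k1 = f(0.270000, -2.852668) = -5.696368
  k2 = f(0.540000, -4.390687) = -7.926496
  y ← -2.852668 + (0.27/2)·(-5.696368 + (-7.926496)) = -4.691754
x=0.540000, y=-4.691754:
  k1 = f(0.540000, -4.691754) = -8.363044
  k2 = f(0.810000, -6.949776) = -11.637176
  y ← -4.691754 + (0.27/2)·(-8.363044 + (-11.637176)) = -7.391784
y(0.81) ≈ -7.3918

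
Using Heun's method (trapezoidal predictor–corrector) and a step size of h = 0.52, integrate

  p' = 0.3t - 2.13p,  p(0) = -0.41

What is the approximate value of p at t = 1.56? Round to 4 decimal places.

0.1091

Heun: k1 = f(t_n, p_n); k2 = f(t_n + h, p_n + h·k1); p_{n+1} = p_n + (h/2)·(k1 + k2).
t=0.000000, p=-0.410000:
  k1 = f(0.000000, -0.410000) = 0.873300
  k2 = f(0.520000, 0.044116) = 0.062033
  p ← -0.410000 + (0.52/2)·(0.873300 + 0.062033) = -0.166813
t=0.520000, p=-0.166813:
  k1 = f(0.520000, -0.166813) = 0.511313
  k2 = f(1.040000, 0.099069) = 0.100983
  p ← -0.166813 + (0.52/2)·(0.511313 + 0.100983) = -0.007617
t=1.040000, p=-0.007617:
  k1 = f(1.040000, -0.007617) = 0.328223
  k2 = f(1.560000, 0.163060) = 0.120683
  p ← -0.007617 + (0.52/2)·(0.328223 + 0.120683) = 0.109099
p(1.56) ≈ 0.1091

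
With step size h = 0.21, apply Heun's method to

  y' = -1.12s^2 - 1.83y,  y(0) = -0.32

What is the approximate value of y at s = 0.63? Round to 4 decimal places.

-0.1833

Heun: k1 = f(s_n, y_n); k2 = f(s_n + h, y_n + h·k1); y_{n+1} = y_n + (h/2)·(k1 + k2).
s=0.000000, y=-0.320000:
  k1 = f(0.000000, -0.320000) = 0.585600
  k2 = f(0.210000, -0.197024) = 0.311162
  y ← -0.320000 + (0.21/2)·(0.585600 + 0.311162) = -0.225840
s=0.210000, y=-0.225840:
  k1 = f(0.210000, -0.225840) = 0.363895
  k2 = f(0.420000, -0.149422) = 0.075874
  y ← -0.225840 + (0.21/2)·(0.363895 + 0.075874) = -0.179664
s=0.420000, y=-0.179664:
  k1 = f(0.420000, -0.179664) = 0.131217
  k2 = f(0.630000, -0.152109) = -0.166169
  y ← -0.179664 + (0.21/2)·(0.131217 + (-0.166169)) = -0.183334
y(0.63) ≈ -0.1833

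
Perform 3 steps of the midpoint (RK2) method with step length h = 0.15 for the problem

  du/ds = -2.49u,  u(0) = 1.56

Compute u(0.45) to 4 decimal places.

0.5265

Midpoint: k1 = f(s_n, u_n); k2 = f(s_n + h/2, u_n + (h/2)·k1); u_{n+1} = u_n + h·k2.
s=0.000000, u=1.560000:
  k1 = f(0.000000, 1.560000) = -3.884400
  k2 = f(0.075000, 1.268670) = -3.158988
  u ← 1.560000 + 0.15·(-3.158988) = 1.086152
s=0.150000, u=1.086152:
  k1 = f(0.150000, 1.086152) = -2.704518
  k2 = f(0.225000, 0.883313) = -2.199449
  u ← 1.086152 + 0.15·(-2.199449) = 0.756234
s=0.300000, u=0.756234:
  k1 = f(0.300000, 0.756234) = -1.883024
  k2 = f(0.375000, 0.615008) = -1.531369
  u ← 0.756234 + 0.15·(-1.531369) = 0.526529
u(0.45) ≈ 0.5265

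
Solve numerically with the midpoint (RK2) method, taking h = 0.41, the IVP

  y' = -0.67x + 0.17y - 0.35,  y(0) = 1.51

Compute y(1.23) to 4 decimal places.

Midpoint: k1 = f(x_n, y_n); k2 = f(x_n + h/2, y_n + (h/2)·k1); y_{n+1} = y_n + h·k2.
x=0.000000, y=1.510000:
  k1 = f(0.000000, 1.510000) = -0.093300
  k2 = f(0.205000, 1.490873) = -0.233902
  y ← 1.510000 + 0.41·(-0.233902) = 1.414100
x=0.410000, y=1.414100:
  k1 = f(0.410000, 1.414100) = -0.384303
  k2 = f(0.615000, 1.335318) = -0.535046
  y ← 1.414100 + 0.41·(-0.535046) = 1.194732
x=0.820000, y=1.194732:
  k1 = f(0.820000, 1.194732) = -0.696296
  k2 = f(1.025000, 1.051991) = -0.857912
  y ← 1.194732 + 0.41·(-0.857912) = 0.842988
y(1.23) ≈ 0.8430

0.8430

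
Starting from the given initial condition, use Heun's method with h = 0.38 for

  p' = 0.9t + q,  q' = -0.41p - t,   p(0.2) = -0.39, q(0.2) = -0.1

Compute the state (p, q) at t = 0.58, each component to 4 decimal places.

-0.2975, -0.1898

Heun on (p,q): k1 = f(t_n, state_n); k2 = f(t_n + h, state_n + h·k1); state_{n+1} = state_n + (h/2)·(k1 + k2).
0.200000: (-0.390000, -0.100000)
  k1 = (0.080000, -0.040100)
  predictor → (-0.359600, -0.115238)
  k2 = (0.406762, -0.432564)
  → (-0.297515, -0.189806)
(p(0.58), q(0.58)) ≈ (-0.2975, -0.1898)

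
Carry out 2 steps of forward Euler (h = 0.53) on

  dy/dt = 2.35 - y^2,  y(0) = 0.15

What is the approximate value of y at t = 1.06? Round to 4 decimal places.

Euler: y_{n+1} = y_n + h·f(t_n, y_n).
t=0.000000, y=0.150000: f=2.327500 → y ← 0.150000 + 0.53·2.327500 = 1.383575
t=0.530000, y=1.383575: f=0.435720 → y ← 1.383575 + 0.53·0.435720 = 1.614507
y(1.06) ≈ 1.6145

1.6145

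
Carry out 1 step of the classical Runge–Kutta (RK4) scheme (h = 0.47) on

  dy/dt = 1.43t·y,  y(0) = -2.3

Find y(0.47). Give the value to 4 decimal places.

-2.6935

RK4: k1 = f(t_n, y_n); k2 = f(t_n + h/2, y_n + (h/2)·k1); k3 = f(t_n + h/2, y_n + (h/2)·k2); k4 = f(t_n + h, y_n + h·k3); y_{n+1} = y_n + (h/6)·(k1 + 2k2 + 2k3 + k4).
t=0.000000, y=-2.300000:
  k1 = f(0.000000, -2.300000) = 0.000000
  k2 = f(0.235000, -2.300000) = -0.772915
  k3 = f(0.235000, -2.481635) = -0.833953
  k4 = f(0.470000, -2.691958) = -1.809265
  y ← -2.300000 + (0.47/6)·(k1 + 2k2 + 2k3 + k4) = -2.693468
y(0.47) ≈ -2.6935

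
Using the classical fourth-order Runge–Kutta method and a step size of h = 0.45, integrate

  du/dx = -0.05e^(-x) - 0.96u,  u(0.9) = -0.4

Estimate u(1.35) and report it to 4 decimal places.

RK4: k1 = f(x_n, u_n); k2 = f(x_n + h/2, u_n + (h/2)·k1); k3 = f(x_n + h/2, u_n + (h/2)·k2); k4 = f(x_n + h, u_n + h·k3); u_{n+1} = u_n + (h/6)·(k1 + 2k2 + 2k3 + k4).
x=0.900000, u=-0.400000:
  k1 = f(0.900000, -0.400000) = 0.363672
  k2 = f(1.125000, -0.318174) = 0.289214
  k3 = f(1.125000, -0.334927) = 0.305297
  k4 = f(1.350000, -0.262616) = 0.239150
  u ← -0.400000 + (0.45/6)·(k1 + 2k2 + 2k3 + k4) = -0.265612
u(1.35) ≈ -0.2656

-0.2656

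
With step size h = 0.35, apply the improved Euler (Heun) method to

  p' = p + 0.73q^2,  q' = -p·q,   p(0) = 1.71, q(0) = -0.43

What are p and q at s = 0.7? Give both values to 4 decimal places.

3.4653, -0.1124

Heun on (p,q): k1 = f(s_n, state_n); k2 = f(s_n + h, state_n + h·k1); state_{n+1} = state_n + (h/2)·(k1 + k2).
0.000000: (1.710000, -0.430000)
  k1 = (1.844977, 0.735300)
  predictor → (2.355742, -0.172645)
  k2 = (2.377501, 0.406707)
  → (2.448934, -0.230149)
0.350000: (2.448934, -0.230149)
  k1 = (2.487601, 0.563619)
  predictor → (3.319594, -0.032882)
  k2 = (3.320383, 0.109155)
  → (3.465331, -0.112413)
(p(0.7), q(0.7)) ≈ (3.4653, -0.1124)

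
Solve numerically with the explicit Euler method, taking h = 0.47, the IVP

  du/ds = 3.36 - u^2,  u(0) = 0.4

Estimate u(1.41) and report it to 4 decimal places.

1.8705

Euler: u_{n+1} = u_n + h·f(s_n, u_n).
s=0.000000, u=0.400000: f=3.200000 → u ← 0.400000 + 0.47·3.200000 = 1.904000
s=0.470000, u=1.904000: f=-0.265216 → u ← 1.904000 + 0.47·(-0.265216) = 1.779348
s=0.940000, u=1.779348: f=0.193919 → u ← 1.779348 + 0.47·0.193919 = 1.870490
u(1.41) ≈ 1.8705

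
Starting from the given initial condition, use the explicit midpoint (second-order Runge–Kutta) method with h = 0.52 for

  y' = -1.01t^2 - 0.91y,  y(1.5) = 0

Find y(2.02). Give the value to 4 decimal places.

-1.3473

Midpoint: k1 = f(t_n, y_n); k2 = f(t_n + h/2, y_n + (h/2)·k1); y_{n+1} = y_n + h·k2.
t=1.500000, y=0.000000:
  k1 = f(1.500000, 0.000000) = -2.272500
  k2 = f(1.760000, -0.590850) = -2.590903
  y ← 0.000000 + 0.52·(-2.590903) = -1.347269
y(2.02) ≈ -1.3473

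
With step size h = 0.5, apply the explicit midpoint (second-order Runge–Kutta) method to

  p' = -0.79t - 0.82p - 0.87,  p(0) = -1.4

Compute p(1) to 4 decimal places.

-1.5373

Midpoint: k1 = f(t_n, p_n); k2 = f(t_n + h/2, p_n + (h/2)·k1); p_{n+1} = p_n + h·k2.
t=0.000000, p=-1.400000:
  k1 = f(0.000000, -1.400000) = 0.278000
  k2 = f(0.250000, -1.330500) = 0.023510
  p ← -1.400000 + 0.5·0.023510 = -1.388245
t=0.500000, p=-1.388245:
  k1 = f(0.500000, -1.388245) = -0.126639
  k2 = f(0.750000, -1.419905) = -0.298178
  p ← -1.388245 + 0.5·(-0.298178) = -1.537334
p(1) ≈ -1.5373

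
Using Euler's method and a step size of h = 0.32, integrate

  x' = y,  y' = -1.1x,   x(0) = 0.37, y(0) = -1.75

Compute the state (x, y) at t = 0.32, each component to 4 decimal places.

-0.1900, -1.8802

Euler on (x,y): x_{n+1} = x_n + h·x', y_{n+1} = y_n + h·y'.
0.000000: (0.370000, -1.750000); f=(-1.750000, -0.407000) → (-0.190000, -1.880240)
(x(0.32), y(0.32)) ≈ (-0.1900, -1.8802)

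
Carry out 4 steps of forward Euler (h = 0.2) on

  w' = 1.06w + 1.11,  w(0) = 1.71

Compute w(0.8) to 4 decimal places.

4.9022

Euler: w_{n+1} = w_n + h·f(s_n, w_n).
s=0.000000, w=1.710000: f=2.922600 → w ← 1.710000 + 0.2·2.922600 = 2.294520
s=0.200000, w=2.294520: f=3.542191 → w ← 2.294520 + 0.2·3.542191 = 3.002958
s=0.400000, w=3.002958: f=4.293136 → w ← 3.002958 + 0.2·4.293136 = 3.861585
s=0.600000, w=3.861585: f=5.203281 → w ← 3.861585 + 0.2·5.203281 = 4.902241
w(0.8) ≈ 4.9022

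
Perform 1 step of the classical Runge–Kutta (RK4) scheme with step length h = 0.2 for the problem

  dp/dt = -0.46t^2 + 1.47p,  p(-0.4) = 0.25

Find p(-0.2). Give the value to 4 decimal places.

0.3251

RK4: k1 = f(t_n, p_n); k2 = f(t_n + h/2, p_n + (h/2)·k1); k3 = f(t_n + h/2, p_n + (h/2)·k2); k4 = f(t_n + h, p_n + h·k3); p_{n+1} = p_n + (h/6)·(k1 + 2k2 + 2k3 + k4).
t=-0.400000, p=0.250000:
  k1 = f(-0.400000, 0.250000) = 0.293900
  k2 = f(-0.300000, 0.279390) = 0.369303
  k3 = f(-0.300000, 0.286930) = 0.380388
  k4 = f(-0.200000, 0.326078) = 0.460934
  p ← 0.250000 + (0.2/6)·(k1 + 2k2 + 2k3 + k4) = 0.325141
p(-0.2) ≈ 0.3251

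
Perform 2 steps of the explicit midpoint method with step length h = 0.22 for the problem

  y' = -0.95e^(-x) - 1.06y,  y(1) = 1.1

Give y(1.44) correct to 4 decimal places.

Midpoint: k1 = f(x_n, y_n); k2 = f(x_n + h/2, y_n + (h/2)·k1); y_{n+1} = y_n + h·k2.
x=1.000000, y=1.100000:
  k1 = f(1.000000, 1.100000) = -1.515485
  k2 = f(1.110000, 0.933297) = -1.302375
  y ← 1.100000 + 0.22·(-1.302375) = 0.813477
x=1.220000, y=0.813477:
  k1 = f(1.220000, 0.813477) = -1.142755
  k2 = f(1.330000, 0.687774) = -0.980294
  y ← 0.813477 + 0.22·(-0.980294) = 0.597813
y(1.44) ≈ 0.5978

0.5978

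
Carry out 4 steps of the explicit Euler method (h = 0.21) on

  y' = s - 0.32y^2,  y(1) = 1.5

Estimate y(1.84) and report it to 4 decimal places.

Euler: y_{n+1} = y_n + h·f(s_n, y_n).
s=1.000000, y=1.500000: f=0.280000 → y ← 1.500000 + 0.21·0.280000 = 1.558800
s=1.210000, y=1.558800: f=0.432446 → y ← 1.558800 + 0.21·0.432446 = 1.649614
s=1.420000, y=1.649614: f=0.549208 → y ← 1.649614 + 0.21·0.549208 = 1.764947
s=1.630000, y=1.764947: f=0.633188 → y ← 1.764947 + 0.21·0.633188 = 1.897917
y(1.84) ≈ 1.8979

1.8979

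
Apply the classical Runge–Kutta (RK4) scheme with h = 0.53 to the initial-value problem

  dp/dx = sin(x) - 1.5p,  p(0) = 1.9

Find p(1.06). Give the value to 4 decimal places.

0.7070

RK4: k1 = f(x_n, p_n); k2 = f(x_n + h/2, p_n + (h/2)·k1); k3 = f(x_n + h/2, p_n + (h/2)·k2); k4 = f(x_n + h, p_n + h·k3); p_{n+1} = p_n + (h/6)·(k1 + 2k2 + 2k3 + k4).
x=0.000000, p=1.900000:
  k1 = f(0.000000, 1.900000) = -2.850000
  k2 = f(0.265000, 1.144750) = -1.455216
  k3 = f(0.265000, 1.514368) = -2.009642
  k4 = f(0.530000, 0.834889) = -0.746801
  p ← 1.900000 + (0.53/6)·(k1 + 2k2 + 2k3 + k4) = 0.970158
x=0.530000, p=0.970158:
  k1 = f(0.530000, 0.970158) = -0.949703
  k2 = f(0.795000, 0.718486) = -0.363866
  k3 = f(0.795000, 0.873733) = -0.596736
  k4 = f(1.060000, 0.653887) = -0.108476
  p ← 0.970158 + (0.53/6)·(k1 + 2k2 + 2k3 + k4) = 0.706979
p(1.06) ≈ 0.7070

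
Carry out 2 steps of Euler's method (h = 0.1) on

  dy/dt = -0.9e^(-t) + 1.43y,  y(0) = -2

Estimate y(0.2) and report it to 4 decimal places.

-2.7972

Euler: y_{n+1} = y_n + h·f(t_n, y_n).
t=0.000000, y=-2.000000: f=-3.760000 → y ← -2.000000 + 0.1·(-3.760000) = -2.376000
t=0.100000, y=-2.376000: f=-4.212034 → y ← -2.376000 + 0.1·(-4.212034) = -2.797203
y(0.2) ≈ -2.7972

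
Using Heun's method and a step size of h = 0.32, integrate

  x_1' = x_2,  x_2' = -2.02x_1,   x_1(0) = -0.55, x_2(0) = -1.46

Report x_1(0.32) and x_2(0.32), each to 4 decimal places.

Heun on (x_1,x_2): k1 = f(s_n, state_n); k2 = f(s_n + h, state_n + h·k1); state_{n+1} = state_n + (h/2)·(k1 + k2).
0.000000: (-0.550000, -1.460000)
  k1 = (-1.460000, 1.111000)
  predictor → (-1.017200, -1.104480)
  k2 = (-1.104480, 2.054744)
  → (-0.960317, -0.953481)
(x_1(0.32), x_2(0.32)) ≈ (-0.9603, -0.9535)

-0.9603, -0.9535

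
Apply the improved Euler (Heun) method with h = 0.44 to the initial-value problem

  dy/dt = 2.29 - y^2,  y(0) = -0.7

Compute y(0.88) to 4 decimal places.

Heun: k1 = f(t_n, y_n); k2 = f(t_n + h, y_n + h·k1); y_{n+1} = y_n + (h/2)·(k1 + k2).
t=0.000000, y=-0.700000:
  k1 = f(0.000000, -0.700000) = 1.800000
  k2 = f(0.440000, 0.092000) = 2.281536
  y ← -0.700000 + (0.44/2)·(1.800000 + 2.281536) = 0.197938
t=0.440000, y=0.197938:
  k1 = f(0.440000, 0.197938) = 2.250821
  k2 = f(0.880000, 1.188299) = 0.877946
  y ← 0.197938 + (0.44/2)·(2.250821 + 0.877946) = 0.886266
y(0.88) ≈ 0.8863

0.8863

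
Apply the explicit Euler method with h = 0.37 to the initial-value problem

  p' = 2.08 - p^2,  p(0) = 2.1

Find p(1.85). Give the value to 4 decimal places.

Euler: p_{n+1} = p_n + h·f(t_n, p_n).
t=0.000000, p=2.100000: f=-2.330000 → p ← 2.100000 + 0.37·(-2.330000) = 1.237900
t=0.370000, p=1.237900: f=0.547604 → p ← 1.237900 + 0.37·0.547604 = 1.440513
t=0.740000, p=1.440513: f=0.004921 → p ← 1.440513 + 0.37·0.004921 = 1.442334
t=1.110000, p=1.442334: f=-0.000328 → p ← 1.442334 + 0.37·(-0.000328) = 1.442213
t=1.480000, p=1.442213: f=0.000022 → p ← 1.442213 + 0.37·0.000022 = 1.442221
p(1.85) ≈ 1.4422

1.4422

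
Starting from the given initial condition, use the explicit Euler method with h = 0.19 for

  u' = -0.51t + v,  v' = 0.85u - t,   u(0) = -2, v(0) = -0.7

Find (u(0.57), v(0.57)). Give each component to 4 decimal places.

Euler on (u,v): u_{n+1} = u_n + h·u', v_{n+1} = v_n + h·v'.
0.000000: (-2.000000, -0.700000); f=(-0.700000, -1.700000) → (-2.133000, -1.023000)
0.190000: (-2.133000, -1.023000); f=(-1.119900, -2.003050) → (-2.345781, -1.403579)
0.380000: (-2.345781, -1.403579); f=(-1.597379, -2.373914) → (-2.649283, -1.854623)
(u(0.57), v(0.57)) ≈ (-2.6493, -1.8546)

-2.6493, -1.8546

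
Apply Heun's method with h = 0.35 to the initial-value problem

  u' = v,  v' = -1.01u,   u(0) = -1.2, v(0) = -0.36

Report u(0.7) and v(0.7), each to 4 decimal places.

Heun on (u,v): k1 = f(s_n, state_n); k2 = f(s_n + h, state_n + h·k1); state_{n+1} = state_n + (h/2)·(k1 + k2).
0.000000: (-1.200000, -0.360000)
  k1 = (-0.360000, 1.212000)
  predictor → (-1.326000, 0.064200)
  k2 = (0.064200, 1.339260)
  → (-1.251765, 0.086471)
0.350000: (-1.251765, 0.086471)
  k1 = (0.086471, 1.264283)
  predictor → (-1.221500, 0.528969)
  k2 = (0.528969, 1.233715)
  → (-1.144063, 0.523620)
(u(0.7), v(0.7)) ≈ (-1.1441, 0.5236)

-1.1441, 0.5236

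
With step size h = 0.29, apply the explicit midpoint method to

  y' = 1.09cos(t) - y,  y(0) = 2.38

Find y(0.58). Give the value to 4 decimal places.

1.7896

Midpoint: k1 = f(t_n, y_n); k2 = f(t_n + h/2, y_n + (h/2)·k1); y_{n+1} = y_n + h·k2.
t=0.000000, y=2.380000:
  k1 = f(0.000000, 2.380000) = -1.290000
  k2 = f(0.145000, 2.192950) = -1.114389
  y ← 2.380000 + 0.29·(-1.114389) = 2.056827
t=0.290000, y=2.056827:
  k1 = f(0.290000, 2.056827) = -1.012341
  k2 = f(0.435000, 1.910038) = -0.921549
  y ← 2.056827 + 0.29·(-0.921549) = 1.789578
y(0.58) ≈ 1.7896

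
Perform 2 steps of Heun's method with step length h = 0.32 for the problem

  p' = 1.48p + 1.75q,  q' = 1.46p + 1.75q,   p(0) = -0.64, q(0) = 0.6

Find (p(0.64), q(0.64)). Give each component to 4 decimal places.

-0.4546, 0.7929

Heun on (p,q): k1 = f(t_n, state_n); k2 = f(t_n + h, state_n + h·k1); state_{n+1} = state_n + (h/2)·(k1 + k2).
0.000000: (-0.640000, 0.600000)
  k1 = (0.102800, 0.115600)
  predictor → (-0.607104, 0.636992)
  k2 = (0.216222, 0.228364)
  → (-0.588956, 0.655034)
0.320000: (-0.588956, 0.655034)
  k1 = (0.274654, 0.286434)
  predictor → (-0.501067, 0.746693)
  k2 = (0.565133, 0.575155)
  → (-0.454590, 0.792888)
(p(0.64), q(0.64)) ≈ (-0.4546, 0.7929)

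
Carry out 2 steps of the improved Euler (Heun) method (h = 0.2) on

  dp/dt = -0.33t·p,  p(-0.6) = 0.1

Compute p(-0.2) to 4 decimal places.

Heun: k1 = f(t_n, p_n); k2 = f(t_n + h, p_n + h·k1); p_{n+1} = p_n + (h/2)·(k1 + k2).
t=-0.600000, p=0.100000:
  k1 = f(-0.600000, 0.100000) = 0.019800
  k2 = f(-0.400000, 0.103960) = 0.013723
  p ← 0.100000 + (0.2/2)·(0.019800 + 0.013723) = 0.103352
t=-0.400000, p=0.103352:
  k1 = f(-0.400000, 0.103352) = 0.013642
  k2 = f(-0.200000, 0.106081) = 0.007001
  p ← 0.103352 + (0.2/2)·(0.013642 + 0.007001) = 0.105417
p(-0.2) ≈ 0.1054

0.1054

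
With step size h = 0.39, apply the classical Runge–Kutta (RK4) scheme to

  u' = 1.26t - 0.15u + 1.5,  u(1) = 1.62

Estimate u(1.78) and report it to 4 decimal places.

3.8415

RK4: k1 = f(t_n, u_n); k2 = f(t_n + h/2, u_n + (h/2)·k1); k3 = f(t_n + h/2, u_n + (h/2)·k2); k4 = f(t_n + h, u_n + h·k3); u_{n+1} = u_n + (h/6)·(k1 + 2k2 + 2k3 + k4).
t=1.000000, u=1.620000:
  k1 = f(1.000000, 1.620000) = 2.517000
  k2 = f(1.195000, 2.110815) = 2.689078
  k3 = f(1.195000, 2.144370) = 2.684044
  k4 = f(1.390000, 2.666777) = 2.851383
  u ← 1.620000 + (0.39/6)·(k1 + 2k2 + 2k3 + k4) = 2.667451
t=1.390000, u=2.667451:
  k1 = f(1.390000, 2.667451) = 2.851282
  k2 = f(1.585000, 3.223451) = 3.013582
  k3 = f(1.585000, 3.255099) = 3.008835
  k4 = f(1.780000, 3.840896) = 3.166666
  u ← 2.667451 + (0.39/6)·(k1 + 2k2 + 2k3 + k4) = 3.841532
u(1.78) ≈ 3.8415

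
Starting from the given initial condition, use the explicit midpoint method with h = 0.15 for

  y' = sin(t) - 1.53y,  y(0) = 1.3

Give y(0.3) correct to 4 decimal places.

Midpoint: k1 = f(t_n, y_n); k2 = f(t_n + h/2, y_n + (h/2)·k1); y_{n+1} = y_n + h·k2.
t=0.000000, y=1.300000:
  k1 = f(0.000000, 1.300000) = -1.989000
  k2 = f(0.075000, 1.150825) = -1.685833
  y ← 1.300000 + 0.15·(-1.685833) = 1.047125
t=0.150000, y=1.047125:
  k1 = f(0.150000, 1.047125) = -1.452663
  k2 = f(0.225000, 0.938175) = -1.212302
  y ← 1.047125 + 0.15·(-1.212302) = 0.865280
y(0.3) ≈ 0.8653

0.8653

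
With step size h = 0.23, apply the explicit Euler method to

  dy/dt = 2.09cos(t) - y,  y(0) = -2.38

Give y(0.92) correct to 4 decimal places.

Euler: y_{n+1} = y_n + h·f(t_n, y_n).
t=0.000000, y=-2.380000: f=4.470000 → y ← -2.380000 + 0.23·4.470000 = -1.351900
t=0.230000, y=-1.351900: f=3.386863 → y ← -1.351900 + 0.23·3.386863 = -0.572922
t=0.460000, y=-0.572922: f=2.445671 → y ← -0.572922 + 0.23·2.445671 = -0.010417
t=0.690000, y=-0.010417: f=1.622321 → y ← -0.010417 + 0.23·1.622321 = 0.362717
y(0.92) ≈ 0.3627

0.3627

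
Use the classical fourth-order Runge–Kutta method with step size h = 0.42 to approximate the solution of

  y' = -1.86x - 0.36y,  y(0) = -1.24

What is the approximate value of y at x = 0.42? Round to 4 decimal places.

RK4: k1 = f(x_n, y_n); k2 = f(x_n + h/2, y_n + (h/2)·k1); k3 = f(x_n + h/2, y_n + (h/2)·k2); k4 = f(x_n + h, y_n + h·k3); y_{n+1} = y_n + (h/6)·(k1 + 2k2 + 2k3 + k4).
x=0.000000, y=-1.240000:
  k1 = f(0.000000, -1.240000) = 0.446400
  k2 = f(0.210000, -1.146256) = 0.022052
  k3 = f(0.210000, -1.235369) = 0.054133
  k4 = f(0.420000, -1.217264) = -0.342985
  y ← -1.240000 + (0.42/6)·(k1 + 2k2 + 2k3 + k4) = -1.222095
y(0.42) ≈ -1.2221

-1.2221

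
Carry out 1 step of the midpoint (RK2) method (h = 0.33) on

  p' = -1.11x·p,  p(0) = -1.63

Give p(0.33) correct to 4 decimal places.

Midpoint: k1 = f(x_n, p_n); k2 = f(x_n + h/2, p_n + (h/2)·k1); p_{n+1} = p_n + h·k2.
x=0.000000, p=-1.630000:
  k1 = f(0.000000, -1.630000) = 0.000000
  k2 = f(0.165000, -1.630000) = 0.298535
  p ← -1.630000 + 0.33·0.298535 = -1.531484
p(0.33) ≈ -1.5315

-1.5315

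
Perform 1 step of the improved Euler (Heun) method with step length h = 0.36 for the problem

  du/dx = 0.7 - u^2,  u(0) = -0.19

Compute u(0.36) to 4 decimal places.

Heun: k1 = f(x_n, u_n); k2 = f(x_n + h, u_n + h·k1); u_{n+1} = u_n + (h/2)·(k1 + k2).
x=0.000000, u=-0.190000:
  k1 = f(0.000000, -0.190000) = 0.663900
  k2 = f(0.360000, 0.049004) = 0.697599
  u ← -0.190000 + (0.36/2)·(0.663900 + 0.697599) = 0.055070
u(0.36) ≈ 0.0551

0.0551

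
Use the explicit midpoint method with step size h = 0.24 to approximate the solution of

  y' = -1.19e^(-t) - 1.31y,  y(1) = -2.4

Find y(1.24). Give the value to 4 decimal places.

-1.8407

Midpoint: k1 = f(t_n, y_n); k2 = f(t_n + h/2, y_n + (h/2)·k1); y_{n+1} = y_n + h·k2.
t=1.000000, y=-2.400000:
  k1 = f(1.000000, -2.400000) = 2.706223
  k2 = f(1.120000, -2.075253) = 2.330309
  y ← -2.400000 + 0.24·2.330309 = -1.840726
y(1.24) ≈ -1.8407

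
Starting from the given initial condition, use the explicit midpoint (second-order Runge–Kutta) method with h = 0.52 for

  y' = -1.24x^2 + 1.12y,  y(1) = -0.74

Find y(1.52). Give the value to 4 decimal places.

-2.5079

Midpoint: k1 = f(x_n, y_n); k2 = f(x_n + h/2, y_n + (h/2)·k1); y_{n+1} = y_n + h·k2.
x=1.000000, y=-0.740000:
  k1 = f(1.000000, -0.740000) = -2.068800
  k2 = f(1.260000, -1.277888) = -3.399859
  y ← -0.740000 + 0.52·(-3.399859) = -2.507926
y(1.52) ≈ -2.5079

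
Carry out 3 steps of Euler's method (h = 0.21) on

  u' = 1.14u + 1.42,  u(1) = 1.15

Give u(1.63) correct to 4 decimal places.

3.3153

Euler: u_{n+1} = u_n + h·f(t_n, u_n).
t=1.000000, u=1.150000: f=2.731000 → u ← 1.150000 + 0.21·2.731000 = 1.723510
t=1.210000, u=1.723510: f=3.384801 → u ← 1.723510 + 0.21·3.384801 = 2.434318
t=1.420000, u=2.434318: f=4.195123 → u ← 2.434318 + 0.21·4.195123 = 3.315294
u(1.63) ≈ 3.3153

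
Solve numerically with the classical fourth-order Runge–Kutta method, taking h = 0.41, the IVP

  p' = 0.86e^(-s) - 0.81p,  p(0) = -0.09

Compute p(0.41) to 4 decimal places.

0.1787

RK4: k1 = f(s_n, p_n); k2 = f(s_n + h/2, p_n + (h/2)·k1); k3 = f(s_n + h/2, p_n + (h/2)·k2); k4 = f(s_n + h, p_n + h·k3); p_{n+1} = p_n + (h/6)·(k1 + 2k2 + 2k3 + k4).
s=0.000000, p=-0.090000:
  k1 = f(0.000000, -0.090000) = 0.932900
  k2 = f(0.205000, 0.101244) = 0.618589
  k3 = f(0.205000, 0.036811) = 0.670780
  k4 = f(0.410000, 0.185020) = 0.420873
  p ← -0.090000 + (0.41/6)·(k1 + 2k2 + 2k3 + k4) = 0.178722
p(0.41) ≈ 0.1787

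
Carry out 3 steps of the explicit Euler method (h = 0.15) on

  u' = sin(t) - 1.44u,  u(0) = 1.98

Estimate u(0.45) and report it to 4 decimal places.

Euler: u_{n+1} = u_n + h·f(t_n, u_n).
t=0.000000, u=1.980000: f=-2.851200 → u ← 1.980000 + 0.15·(-2.851200) = 1.552320
t=0.150000, u=1.552320: f=-2.085903 → u ← 1.552320 + 0.15·(-2.085903) = 1.239435
t=0.300000, u=1.239435: f=-1.489266 → u ← 1.239435 + 0.15·(-1.489266) = 1.016045
u(0.45) ≈ 1.0160

1.0160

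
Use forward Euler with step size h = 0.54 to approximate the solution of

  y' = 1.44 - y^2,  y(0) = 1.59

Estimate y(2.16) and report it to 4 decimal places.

1.2034

Euler: y_{n+1} = y_n + h·f(x_n, y_n).
x=0.000000, y=1.590000: f=-1.088100 → y ← 1.590000 + 0.54·(-1.088100) = 1.002426
x=0.540000, y=1.002426: f=0.435142 → y ← 1.002426 + 0.54·0.435142 = 1.237403
x=1.080000, y=1.237403: f=-0.091166 → y ← 1.237403 + 0.54·(-0.091166) = 1.188173
x=1.620000, y=1.188173: f=0.028244 → y ← 1.188173 + 0.54·0.028244 = 1.203425
y(2.16) ≈ 1.2034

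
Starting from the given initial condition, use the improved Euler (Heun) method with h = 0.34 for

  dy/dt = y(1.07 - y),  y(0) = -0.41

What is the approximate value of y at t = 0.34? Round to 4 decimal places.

Heun: k1 = f(t_n, y_n); k2 = f(t_n + h, y_n + h·k1); y_{n+1} = y_n + (h/2)·(k1 + k2).
t=0.000000, y=-0.410000:
  k1 = f(0.000000, -0.410000) = -0.606800
  k2 = f(0.340000, -0.616312) = -1.039294
  y ← -0.410000 + (0.34/2)·(-0.606800 + (-1.039294)) = -0.689836
y(0.34) ≈ -0.6898

-0.6898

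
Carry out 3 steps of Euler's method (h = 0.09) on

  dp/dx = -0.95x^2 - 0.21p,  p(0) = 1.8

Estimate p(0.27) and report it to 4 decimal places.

1.6964

Euler: p_{n+1} = p_n + h·f(x_n, p_n).
x=0.000000, p=1.800000: f=-0.378000 → p ← 1.800000 + 0.09·(-0.378000) = 1.765980
x=0.090000, p=1.765980: f=-0.378551 → p ← 1.765980 + 0.09·(-0.378551) = 1.731910
x=0.180000, p=1.731910: f=-0.394481 → p ← 1.731910 + 0.09·(-0.394481) = 1.696407
p(0.27) ≈ 1.6964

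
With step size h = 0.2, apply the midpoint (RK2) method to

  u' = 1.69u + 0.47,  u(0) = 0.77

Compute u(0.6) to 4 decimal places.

2.5679

Midpoint: k1 = f(x_n, u_n); k2 = f(x_n + h/2, u_n + (h/2)·k1); u_{n+1} = u_n + h·k2.
x=0.000000, u=0.770000:
  k1 = f(0.000000, 0.770000) = 1.771300
  k2 = f(0.100000, 0.947130) = 2.070650
  u ← 0.770000 + 0.2·2.070650 = 1.184130
x=0.200000, u=1.184130:
  k1 = f(0.200000, 1.184130) = 2.471180
  k2 = f(0.300000, 1.431248) = 2.888809
  u ← 1.184130 + 0.2·2.888809 = 1.761892
x=0.400000, u=1.761892:
  k1 = f(0.400000, 1.761892) = 3.447597
  k2 = f(0.500000, 2.106651) = 4.030241
  u ← 1.761892 + 0.2·4.030241 = 2.567940
u(0.6) ≈ 2.5679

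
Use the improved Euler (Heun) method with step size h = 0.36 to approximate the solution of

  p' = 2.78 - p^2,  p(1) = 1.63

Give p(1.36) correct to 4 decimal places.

Heun: k1 = f(t_n, p_n); k2 = f(t_n + h, p_n + h·k1); p_{n+1} = p_n + (h/2)·(k1 + k2).
t=1.000000, p=1.630000:
  k1 = f(1.000000, 1.630000) = 0.123100
  k2 = f(1.360000, 1.674316) = -0.023334
  p ← 1.630000 + (0.36/2)·(0.123100 + (-0.023334)) = 1.647958
p(1.36) ≈ 1.6480

1.6480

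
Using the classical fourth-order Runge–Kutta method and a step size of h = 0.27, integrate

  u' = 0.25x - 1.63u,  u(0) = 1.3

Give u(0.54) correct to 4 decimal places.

RK4: k1 = f(x_n, u_n); k2 = f(x_n + h/2, u_n + (h/2)·k1); k3 = f(x_n + h/2, u_n + (h/2)·k2); k4 = f(x_n + h, u_n + h·k3); u_{n+1} = u_n + (h/6)·(k1 + 2k2 + 2k3 + k4).
x=0.000000, u=1.300000:
  k1 = f(0.000000, 1.300000) = -2.119000
  k2 = f(0.135000, 1.013935) = -1.618964
  k3 = f(0.135000, 1.081440) = -1.728997
  k4 = f(0.270000, 0.833171) = -1.290568
  u ← 1.300000 + (0.27/6)·(k1 + 2k2 + 2k3 + k4) = 0.845253
x=0.270000, u=0.845253:
  k1 = f(0.270000, 0.845253) = -1.310262
  k2 = f(0.405000, 0.668368) = -0.988189
  k3 = f(0.405000, 0.711847) = -1.059061
  k4 = f(0.540000, 0.559306) = -0.776669
  u ← 0.845253 + (0.27/6)·(k1 + 2k2 + 2k3 + k4) = 0.567088
u(0.54) ≈ 0.5671

0.5671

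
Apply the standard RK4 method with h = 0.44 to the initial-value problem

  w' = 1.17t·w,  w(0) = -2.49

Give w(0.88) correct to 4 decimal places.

RK4: k1 = f(t_n, w_n); k2 = f(t_n + h/2, w_n + (h/2)·k1); k3 = f(t_n + h/2, w_n + (h/2)·k2); k4 = f(t_n + h, w_n + h·k3); w_{n+1} = w_n + (h/6)·(k1 + 2k2 + 2k3 + k4).
t=0.000000, w=-2.490000:
  k1 = f(0.000000, -2.490000) = 0.000000
  k2 = f(0.220000, -2.490000) = -0.640926
  k3 = f(0.220000, -2.631004) = -0.677220
  k4 = f(0.440000, -2.787977) = -1.435251
  w ← -2.490000 + (0.44/6)·(k1 + 2k2 + 2k3 + k4) = -2.788580
t=0.440000, w=-2.788580:
  k1 = f(0.440000, -2.788580) = -1.435561
  k2 = f(0.660000, -3.104403) = -2.397220
  k3 = f(0.660000, -3.315968) = -2.560591
  k4 = f(0.880000, -3.915240) = -4.031131
  w ← -2.788580 + (0.44/6)·(k1 + 2k2 + 2k3 + k4) = -3.916616
w(0.88) ≈ -3.9166

-3.9166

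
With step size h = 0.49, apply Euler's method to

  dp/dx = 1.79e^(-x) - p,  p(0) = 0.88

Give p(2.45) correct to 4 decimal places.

Euler: p_{n+1} = p_n + h·f(x_n, p_n).
x=0.000000, p=0.880000: f=0.910000 → p ← 0.880000 + 0.49·0.910000 = 1.325900
x=0.490000, p=1.325900: f=-0.229299 → p ← 1.325900 + 0.49·(-0.229299) = 1.213544
x=0.980000, p=1.213544: f=-0.541737 → p ← 1.213544 + 0.49·(-0.541737) = 0.948093
x=1.470000, p=0.948093: f=-0.536526 → p ← 0.948093 + 0.49·(-0.536526) = 0.685195
x=1.960000, p=0.685195: f=-0.433058 → p ← 0.685195 + 0.49·(-0.433058) = 0.472996
p(2.45) ≈ 0.4730

0.4730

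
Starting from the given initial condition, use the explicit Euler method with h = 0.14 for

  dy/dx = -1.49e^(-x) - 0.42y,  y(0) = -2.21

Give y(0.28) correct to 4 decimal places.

-2.3354

Euler: y_{n+1} = y_n + h·f(x_n, y_n).
x=0.000000, y=-2.210000: f=-0.561800 → y ← -2.210000 + 0.14·(-0.561800) = -2.288652
x=0.140000, y=-2.288652: f=-0.334110 → y ← -2.288652 + 0.14·(-0.334110) = -2.335427
y(0.28) ≈ -2.3354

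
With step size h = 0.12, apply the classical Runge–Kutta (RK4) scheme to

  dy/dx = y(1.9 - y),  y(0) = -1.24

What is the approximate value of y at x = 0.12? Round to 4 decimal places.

RK4: k1 = f(x_n, y_n); k2 = f(x_n + h/2, y_n + (h/2)·k1); k3 = f(x_n + h/2, y_n + (h/2)·k2); k4 = f(x_n + h, y_n + h·k3); y_{n+1} = y_n + (h/6)·(k1 + 2k2 + 2k3 + k4).
x=0.000000, y=-1.240000:
  k1 = f(0.000000, -1.240000) = -3.893600
  k2 = f(0.060000, -1.473616) = -4.971415
  k3 = f(0.060000, -1.538285) = -5.289062
  k4 = f(0.120000, -1.874687) = -7.076359
  y ← -1.240000 + (0.12/6)·(k1 + 2k2 + 2k3 + k4) = -1.869818
y(0.12) ≈ -1.8698

-1.8698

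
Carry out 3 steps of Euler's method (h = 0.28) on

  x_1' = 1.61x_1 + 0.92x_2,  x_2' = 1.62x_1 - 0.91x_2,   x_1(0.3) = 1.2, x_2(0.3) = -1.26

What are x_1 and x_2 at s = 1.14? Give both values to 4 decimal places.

2.9235, 1.1456

Euler on (x_1,x_2): x_1_{n+1} = x_1_n + h·x_1', x_2_{n+1} = x_2_n + h·x_2'.
0.300000: (1.200000, -1.260000); f=(0.772800, 3.090600) → (1.416384, -0.394632)
0.580000: (1.416384, -0.394632); f=(1.917317, 2.653657) → (1.953233, 0.348392)
0.860000: (1.953233, 0.348392); f=(3.465225, 2.847200) → (2.923496, 1.145608)
(x_1(1.14), x_2(1.14)) ≈ (2.9235, 1.1456)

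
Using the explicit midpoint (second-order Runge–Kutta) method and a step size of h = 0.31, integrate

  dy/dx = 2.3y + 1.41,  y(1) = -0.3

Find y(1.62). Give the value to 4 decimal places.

Midpoint: k1 = f(x_n, y_n); k2 = f(x_n + h/2, y_n + (h/2)·k1); y_{n+1} = y_n + h·k2.
x=1.000000, y=-0.300000:
  k1 = f(1.000000, -0.300000) = 0.720000
  k2 = f(1.155000, -0.188400) = 0.976680
  y ← -0.300000 + 0.31·0.976680 = 0.002771
x=1.310000, y=0.002771:
  k1 = f(1.310000, 0.002771) = 1.416373
  k2 = f(1.465000, 0.222309) = 1.921310
  y ← 0.002771 + 0.31·1.921310 = 0.598377
y(1.62) ≈ 0.5984

0.5984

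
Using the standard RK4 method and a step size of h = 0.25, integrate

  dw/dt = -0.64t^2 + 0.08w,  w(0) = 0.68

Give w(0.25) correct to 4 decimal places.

0.6904

RK4: k1 = f(t_n, w_n); k2 = f(t_n + h/2, w_n + (h/2)·k1); k3 = f(t_n + h/2, w_n + (h/2)·k2); k4 = f(t_n + h, w_n + h·k3); w_{n+1} = w_n + (h/6)·(k1 + 2k2 + 2k3 + k4).
t=0.000000, w=0.680000:
  k1 = f(0.000000, 0.680000) = 0.054400
  k2 = f(0.125000, 0.686800) = 0.044944
  k3 = f(0.125000, 0.685618) = 0.044849
  k4 = f(0.250000, 0.691212) = 0.015297
  w ← 0.680000 + (0.25/6)·(k1 + 2k2 + 2k3 + k4) = 0.690387
w(0.25) ≈ 0.6904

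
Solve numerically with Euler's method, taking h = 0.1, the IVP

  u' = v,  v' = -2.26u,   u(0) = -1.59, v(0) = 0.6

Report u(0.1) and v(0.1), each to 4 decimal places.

Euler on (u,v): u_{n+1} = u_n + h·u', v_{n+1} = v_n + h·v'.
0.000000: (-1.590000, 0.600000); f=(0.600000, 3.593400) → (-1.530000, 0.959340)
(u(0.1), v(0.1)) ≈ (-1.5300, 0.9593)

-1.5300, 0.9593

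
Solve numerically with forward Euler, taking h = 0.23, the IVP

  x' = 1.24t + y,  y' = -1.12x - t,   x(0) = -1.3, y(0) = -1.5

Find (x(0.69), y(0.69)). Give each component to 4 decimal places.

Euler on (x,y): x_{n+1} = x_n + h·x', y_{n+1} = y_n + h·y'.
0.000000: (-1.300000, -1.500000); f=(-1.500000, 1.456000) → (-1.645000, -1.165120)
0.230000: (-1.645000, -1.165120); f=(-0.879920, 1.612400) → (-1.847382, -0.794268)
0.460000: (-1.847382, -0.794268); f=(-0.223868, 1.609067) → (-1.898871, -0.424182)
(x(0.69), y(0.69)) ≈ (-1.8989, -0.4242)

-1.8989, -0.4242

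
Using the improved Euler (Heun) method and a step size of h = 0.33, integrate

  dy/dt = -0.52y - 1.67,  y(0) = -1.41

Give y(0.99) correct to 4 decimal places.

Heun: k1 = f(t_n, y_n); k2 = f(t_n + h, y_n + h·k1); y_{n+1} = y_n + (h/2)·(k1 + k2).
t=0.000000, y=-1.410000:
  k1 = f(0.000000, -1.410000) = -0.936800
  k2 = f(0.330000, -1.719144) = -0.776045
  y ← -1.410000 + (0.33/2)·(-0.936800 + (-0.776045)) = -1.692619
t=0.330000, y=-1.692619:
  k1 = f(0.330000, -1.692619) = -0.789838
  k2 = f(0.660000, -1.953266) = -0.654302
  y ← -1.692619 + (0.33/2)·(-0.789838 + (-0.654302)) = -1.930902
t=0.660000, y=-1.930902:
  k1 = f(0.660000, -1.930902) = -0.665931
  k2 = f(0.990000, -2.150660) = -0.551657
  y ← -1.930902 + (0.33/2)·(-0.665931 + (-0.551657)) = -2.131804
y(0.99) ≈ -2.1318

-2.1318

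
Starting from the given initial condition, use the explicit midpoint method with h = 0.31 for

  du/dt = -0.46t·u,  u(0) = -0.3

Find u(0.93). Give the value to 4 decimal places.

Midpoint: k1 = f(t_n, u_n); k2 = f(t_n + h/2, u_n + (h/2)·k1); u_{n+1} = u_n + h·k2.
t=0.000000, u=-0.300000:
  k1 = f(0.000000, -0.300000) = 0.000000
  k2 = f(0.155000, -0.300000) = 0.021390
  u ← -0.300000 + 0.31·0.021390 = -0.293369
t=0.310000, u=-0.293369:
  k1 = f(0.310000, -0.293369) = 0.041834
  k2 = f(0.465000, -0.286885) = 0.061365
  u ← -0.293369 + 0.31·0.061365 = -0.274346
t=0.620000, u=-0.274346:
  k1 = f(0.620000, -0.274346) = 0.078243
  k2 = f(0.775000, -0.262218) = 0.093481
  u ← -0.274346 + 0.31·0.093481 = -0.245367
u(0.93) ≈ -0.2454

-0.2454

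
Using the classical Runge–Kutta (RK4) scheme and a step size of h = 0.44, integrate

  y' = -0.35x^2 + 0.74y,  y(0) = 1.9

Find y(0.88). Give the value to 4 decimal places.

RK4: k1 = f(x_n, y_n); k2 = f(x_n + h/2, y_n + (h/2)·k1); k3 = f(x_n + h/2, y_n + (h/2)·k2); k4 = f(x_n + h, y_n + h·k3); y_{n+1} = y_n + (h/6)·(k1 + 2k2 + 2k3 + k4).
x=0.000000, y=1.900000:
  k1 = f(0.000000, 1.900000) = 1.406000
  k2 = f(0.220000, 2.209320) = 1.617957
  k3 = f(0.220000, 2.255950) = 1.652463
  k4 = f(0.440000, 2.627084) = 1.876282
  y ← 1.900000 + (0.44/6)·(k1 + 2k2 + 2k3 + k4) = 2.620362
x=0.440000, y=2.620362:
  k1 = f(0.440000, 2.620362) = 1.871308
  k2 = f(0.660000, 3.032050) = 2.091257
  k3 = f(0.660000, 3.080439) = 2.127065
  k4 = f(0.880000, 3.556271) = 2.360600
  y ← 2.620362 + (0.44/6)·(k1 + 2k2 + 2k3 + k4) = 3.549389
y(0.88) ≈ 3.5494

3.5494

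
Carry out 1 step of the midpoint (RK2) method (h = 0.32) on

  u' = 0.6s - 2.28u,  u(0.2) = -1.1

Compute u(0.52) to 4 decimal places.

-0.5351

Midpoint: k1 = f(s_n, u_n); k2 = f(s_n + h/2, u_n + (h/2)·k1); u_{n+1} = u_n + h·k2.
s=0.200000, u=-1.100000:
  k1 = f(0.200000, -1.100000) = 2.628000
  k2 = f(0.360000, -0.679520) = 1.765306
  u ← -1.100000 + 0.32·1.765306 = -0.535102
u(0.52) ≈ -0.5351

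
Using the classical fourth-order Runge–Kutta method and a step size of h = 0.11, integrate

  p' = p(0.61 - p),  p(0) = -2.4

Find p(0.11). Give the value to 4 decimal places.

RK4: k1 = f(t_n, p_n); k2 = f(t_n + h/2, p_n + (h/2)·k1); k3 = f(t_n + h/2, p_n + (h/2)·k2); k4 = f(t_n + h, p_n + h·k3); p_{n+1} = p_n + (h/6)·(k1 + 2k2 + 2k3 + k4).
t=0.000000, p=-2.400000:
  k1 = f(0.000000, -2.400000) = -7.224000
  k2 = f(0.055000, -2.797320) = -9.531364
  k3 = f(0.055000, -2.924225) = -10.334869
  k4 = f(0.110000, -3.536836) = -14.666676
  p ← -2.400000 + (0.11/6)·(k1 + 2k2 + 2k3 + k4) = -3.529758
p(0.11) ≈ -3.5298

-3.5298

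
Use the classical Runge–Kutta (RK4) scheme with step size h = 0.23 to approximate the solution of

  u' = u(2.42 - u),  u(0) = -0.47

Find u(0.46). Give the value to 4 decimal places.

RK4: k1 = f(x_n, u_n); k2 = f(x_n + h/2, u_n + (h/2)·k1); k3 = f(x_n + h/2, u_n + (h/2)·k2); k4 = f(x_n + h, u_n + h·k3); u_{n+1} = u_n + (h/6)·(k1 + 2k2 + 2k3 + k4).
x=0.000000, u=-0.470000:
  k1 = f(0.000000, -0.470000) = -1.358300
  k2 = f(0.115000, -0.626204) = -1.907547
  k3 = f(0.115000, -0.689368) = -2.143498
  k4 = f(0.230000, -0.963005) = -3.257849
  u ← -0.470000 + (0.23/6)·(k1 + 2k2 + 2k3 + k4) = -0.957533
x=0.230000, u=-0.957533:
  k1 = f(0.230000, -0.957533) = -3.234097
  k2 = f(0.345000, -1.329454) = -4.984725
  k3 = f(0.345000, -1.530776) = -6.047753
  k4 = f(0.460000, -2.348516) = -11.198934
  u ← -0.957533 + (0.23/6)·(k1 + 2k2 + 2k3 + k4) = -2.356622
u(0.46) ≈ -2.3566

-2.3566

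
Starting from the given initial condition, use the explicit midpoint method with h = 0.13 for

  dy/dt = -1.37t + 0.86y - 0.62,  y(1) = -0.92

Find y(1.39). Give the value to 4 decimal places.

Midpoint: k1 = f(t_n, y_n); k2 = f(t_n + h/2, y_n + (h/2)·k1); y_{n+1} = y_n + h·k2.
t=1.000000, y=-0.920000:
  k1 = f(1.000000, -0.920000) = -2.781200
  k2 = f(1.065000, -1.100778) = -3.025719
  y ← -0.920000 + 0.13·(-3.025719) = -1.313343
t=1.130000, y=-1.313343:
  k1 = f(1.130000, -1.313343) = -3.297575
  k2 = f(1.195000, -1.527686) = -3.570960
  y ← -1.313343 + 0.13·(-3.570960) = -1.777568
t=1.260000, y=-1.777568:
  k1 = f(1.260000, -1.777568) = -3.874909
  k2 = f(1.325000, -2.029437) = -4.180566
  y ← -1.777568 + 0.13·(-4.180566) = -2.321042
y(1.39) ≈ -2.3210

-2.3210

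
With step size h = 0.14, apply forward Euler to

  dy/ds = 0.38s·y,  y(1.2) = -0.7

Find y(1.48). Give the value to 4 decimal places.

Euler: y_{n+1} = y_n + h·f(s_n, y_n).
s=1.200000, y=-0.700000: f=-0.319200 → y ← -0.700000 + 0.14·(-0.319200) = -0.744688
s=1.340000, y=-0.744688: f=-0.379195 → y ← -0.744688 + 0.14·(-0.379195) = -0.797775
y(1.48) ≈ -0.7978

-0.7978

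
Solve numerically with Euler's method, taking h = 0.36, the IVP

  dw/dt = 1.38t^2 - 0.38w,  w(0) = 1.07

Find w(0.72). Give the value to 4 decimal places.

0.8617

Euler: w_{n+1} = w_n + h·f(t_n, w_n).
t=0.000000, w=1.070000: f=-0.406600 → w ← 1.070000 + 0.36·(-0.406600) = 0.923624
t=0.360000, w=0.923624: f=-0.172129 → w ← 0.923624 + 0.36·(-0.172129) = 0.861658
w(0.72) ≈ 0.8617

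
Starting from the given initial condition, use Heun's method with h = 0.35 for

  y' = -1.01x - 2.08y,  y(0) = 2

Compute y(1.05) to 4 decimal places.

-0.0029

Heun: k1 = f(x_n, y_n); k2 = f(x_n + h, y_n + h·k1); y_{n+1} = y_n + (h/2)·(k1 + k2).
x=0.000000, y=2.000000:
  k1 = f(0.000000, 2.000000) = -4.160000
  k2 = f(0.350000, 0.544000) = -1.485020
  y ← 2.000000 + (0.35/2)·(-4.160000 + (-1.485020)) = 1.012122
x=0.350000, y=1.012122:
  k1 = f(0.350000, 1.012122) = -2.458713
  k2 = f(0.700000, 0.151572) = -1.022270
  y ← 1.012122 + (0.35/2)·(-2.458713 + (-1.022270)) = 0.402950
x=0.700000, y=0.402950:
  k1 = f(0.700000, 0.402950) = -1.545135
  k2 = f(1.050000, -0.137848) = -0.773777
  y ← 0.402950 + (0.35/2)·(-1.545135 + (-0.773777)) = -0.002860
y(1.05) ≈ -0.0029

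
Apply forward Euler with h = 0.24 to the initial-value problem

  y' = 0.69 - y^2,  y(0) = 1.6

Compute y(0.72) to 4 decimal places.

0.9249

Euler: y_{n+1} = y_n + h·f(x_n, y_n).
x=0.000000, y=1.600000: f=-1.870000 → y ← 1.600000 + 0.24·(-1.870000) = 1.151200
x=0.240000, y=1.151200: f=-0.635261 → y ← 1.151200 + 0.24·(-0.635261) = 0.998737
x=0.480000, y=0.998737: f=-0.307476 → y ← 0.998737 + 0.24·(-0.307476) = 0.924943
y(0.72) ≈ 0.9249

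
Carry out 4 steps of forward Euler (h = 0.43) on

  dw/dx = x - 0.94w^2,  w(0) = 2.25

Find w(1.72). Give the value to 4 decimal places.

Euler: w_{n+1} = w_n + h·f(x_n, w_n).
x=0.000000, w=2.250000: f=-4.758750 → w ← 2.250000 + 0.43·(-4.758750) = 0.203738
x=0.430000, w=0.203738: f=0.390982 → w ← 0.203738 + 0.43·0.390982 = 0.371860
x=0.860000, w=0.371860: f=0.730017 → w ← 0.371860 + 0.43·0.730017 = 0.685767
x=1.290000, w=0.685767: f=0.847940 → w ← 0.685767 + 0.43·0.847940 = 1.050381
w(1.72) ≈ 1.0504

1.0504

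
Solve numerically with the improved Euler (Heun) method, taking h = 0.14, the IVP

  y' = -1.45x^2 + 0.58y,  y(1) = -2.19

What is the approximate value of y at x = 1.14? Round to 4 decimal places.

-2.6167

Heun: k1 = f(x_n, y_n); k2 = f(x_n + h, y_n + h·k1); y_{n+1} = y_n + (h/2)·(k1 + k2).
x=1.000000, y=-2.190000:
  k1 = f(1.000000, -2.190000) = -2.720200
  k2 = f(1.140000, -2.570828) = -3.375500
  y ← -2.190000 + (0.14/2)·(-2.720200 + (-3.375500)) = -2.616699
y(1.14) ≈ -2.6167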